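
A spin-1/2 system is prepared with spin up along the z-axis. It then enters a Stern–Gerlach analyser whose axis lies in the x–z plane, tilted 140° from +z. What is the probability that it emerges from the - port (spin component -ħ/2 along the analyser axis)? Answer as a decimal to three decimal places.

For spin-½, the probability of finding spin-up along an axis at angle θ to the initial spin direction is cos²(θ/2); spin-down is sin²(θ/2).
θ = 140°, so P = sin²(70°) ≈ 0.883.

0.883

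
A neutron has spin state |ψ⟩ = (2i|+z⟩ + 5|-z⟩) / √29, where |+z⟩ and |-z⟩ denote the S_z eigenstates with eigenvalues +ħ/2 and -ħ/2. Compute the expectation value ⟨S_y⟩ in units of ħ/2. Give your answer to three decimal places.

⟨σ_y⟩ = 2 Im(a* b)/(|a|²+|b|²) with a = 2i, b = 5.
a* b = -10i, so ⟨σ_y⟩ = -20/29.
⟨S_y⟩ = (ħ/2)·⟨σ_y⟩.

-0.690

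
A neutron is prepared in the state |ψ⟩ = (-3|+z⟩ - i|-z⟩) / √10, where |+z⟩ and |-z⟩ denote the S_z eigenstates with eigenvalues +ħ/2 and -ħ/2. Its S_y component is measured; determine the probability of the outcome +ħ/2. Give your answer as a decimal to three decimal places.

0.800

|+y⟩ = (|+z⟩ + i|-z⟩)/√2, so ⟨+y|ψ⟩ = (-4) / (√2·√10).
P = |-4|² / 20 = 16/20.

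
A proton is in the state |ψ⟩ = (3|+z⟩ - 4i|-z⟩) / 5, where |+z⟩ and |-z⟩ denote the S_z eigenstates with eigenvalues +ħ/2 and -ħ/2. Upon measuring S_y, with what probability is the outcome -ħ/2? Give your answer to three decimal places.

0.980

|-y⟩ = (|+z⟩ - i|-z⟩)/√2, so ⟨-y|ψ⟩ = (7) / (√2·5).
P = |7|² / 50 = 49/50.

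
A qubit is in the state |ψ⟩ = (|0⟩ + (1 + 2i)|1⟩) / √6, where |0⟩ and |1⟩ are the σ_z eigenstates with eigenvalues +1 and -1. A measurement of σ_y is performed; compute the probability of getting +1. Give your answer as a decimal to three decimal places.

|+y⟩ = (|0⟩ + i|1⟩)/√2, so ⟨+y|ψ⟩ = (3 - i) / (√2·√6).
P = |3 - i|² / 12 = 10/12.

0.833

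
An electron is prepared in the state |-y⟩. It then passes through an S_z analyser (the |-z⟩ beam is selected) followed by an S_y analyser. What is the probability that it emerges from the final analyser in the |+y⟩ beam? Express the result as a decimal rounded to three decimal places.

First analyser (S_z): from |-y⟩, P(|-z⟩) = 1/2.
After stage 1 the state is |-z⟩; P(|+y⟩) = |⟨+y|-z⟩|² = 1/2.
Joint probability = 1/2 × 1/2 = 0.250.

0.250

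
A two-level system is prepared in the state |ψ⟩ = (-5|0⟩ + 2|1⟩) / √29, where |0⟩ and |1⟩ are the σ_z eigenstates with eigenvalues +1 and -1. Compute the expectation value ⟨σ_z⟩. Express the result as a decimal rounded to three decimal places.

0.724

⟨σ_z⟩ = |a|² - |b|² divided by |a|²+|b|², with a, b the |0⟩, |1⟩ amplitudes.
= (25 - 4)/29 = 21/29.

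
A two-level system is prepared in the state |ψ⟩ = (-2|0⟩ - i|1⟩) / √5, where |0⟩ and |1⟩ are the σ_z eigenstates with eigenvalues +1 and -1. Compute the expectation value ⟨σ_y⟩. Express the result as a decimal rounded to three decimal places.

0.800

⟨σ_y⟩ = 2 Im(a* b)/(|a|²+|b|²) with a = -2, b = -i.
a* b = 2i, so ⟨σ_y⟩ = 4/5.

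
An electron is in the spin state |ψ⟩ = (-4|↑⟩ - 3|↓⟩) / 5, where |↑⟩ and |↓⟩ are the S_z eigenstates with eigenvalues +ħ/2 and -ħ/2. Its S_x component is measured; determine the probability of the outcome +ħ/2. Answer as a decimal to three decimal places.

0.980

|+x⟩ = (|↑⟩ + |↓⟩)/√2, so ⟨+x|ψ⟩ = (-7) / (√2·5).
P = |-7|² / 50 = 49/50.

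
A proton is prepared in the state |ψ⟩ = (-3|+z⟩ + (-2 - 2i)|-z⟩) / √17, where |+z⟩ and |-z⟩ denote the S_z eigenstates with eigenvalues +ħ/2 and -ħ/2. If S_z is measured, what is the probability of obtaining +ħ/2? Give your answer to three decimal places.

0.529

The +ħ/2 outcome corresponds to |+z⟩. Its amplitude in |ψ⟩ is -3/√17.
P = |-3|² / 17 = 9/17.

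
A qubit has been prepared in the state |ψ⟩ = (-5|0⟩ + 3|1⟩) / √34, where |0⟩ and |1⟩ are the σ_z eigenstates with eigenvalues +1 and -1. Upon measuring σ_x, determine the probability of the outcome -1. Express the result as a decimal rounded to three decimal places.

0.941

|-x⟩ = (|0⟩ - |1⟩)/√2, so ⟨-x|ψ⟩ = (-8) / (√2·√34).
P = |-8|² / 68 = 64/68.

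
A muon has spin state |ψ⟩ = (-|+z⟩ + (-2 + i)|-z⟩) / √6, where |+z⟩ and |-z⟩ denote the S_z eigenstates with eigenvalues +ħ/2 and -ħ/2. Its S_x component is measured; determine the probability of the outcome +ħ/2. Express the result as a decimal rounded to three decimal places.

0.833

|+x⟩ = (|+z⟩ + |-z⟩)/√2, so ⟨+x|ψ⟩ = (-3 + i) / (√2·√6).
P = |-3 + i|² / 12 = 10/12.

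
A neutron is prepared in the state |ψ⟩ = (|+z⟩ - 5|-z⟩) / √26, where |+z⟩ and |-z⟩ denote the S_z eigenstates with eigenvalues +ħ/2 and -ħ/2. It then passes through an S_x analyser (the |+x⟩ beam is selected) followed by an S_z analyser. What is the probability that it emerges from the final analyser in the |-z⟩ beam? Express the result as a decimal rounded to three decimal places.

First analyser (S_x): P(|+x⟩) = |⟨+x|ψ⟩|² = 16/52.
After stage 1 the state is |+x⟩; P(|-z⟩) = |⟨-z|+x⟩|² = 1/2.
Joint probability = 16/52 × 1/2 = 0.154.

0.154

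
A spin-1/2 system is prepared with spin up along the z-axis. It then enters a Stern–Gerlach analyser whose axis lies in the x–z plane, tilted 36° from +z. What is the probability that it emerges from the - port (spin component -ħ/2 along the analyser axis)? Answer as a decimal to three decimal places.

0.095

For spin-½, the probability of finding spin-up along an axis at angle θ to the initial spin direction is cos²(θ/2); spin-down is sin²(θ/2).
θ = 36°, so P = sin²(18°) ≈ 0.095.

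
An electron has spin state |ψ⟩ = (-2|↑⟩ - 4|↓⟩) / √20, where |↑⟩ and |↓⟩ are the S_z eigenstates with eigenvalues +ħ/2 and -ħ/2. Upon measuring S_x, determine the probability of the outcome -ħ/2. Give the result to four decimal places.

|-x⟩ = (|↑⟩ - |↓⟩)/√2, so ⟨-x|ψ⟩ = (2) / (√2·√20).
P = |2|² / 40 = 4/40.

0.1000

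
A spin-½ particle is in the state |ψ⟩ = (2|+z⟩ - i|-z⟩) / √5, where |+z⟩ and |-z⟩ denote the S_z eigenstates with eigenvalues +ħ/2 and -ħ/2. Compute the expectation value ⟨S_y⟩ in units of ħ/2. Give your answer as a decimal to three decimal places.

⟨σ_y⟩ = 2 Im(a* b)/(|a|²+|b|²) with a = 2, b = -i.
a* b = -2i, so ⟨σ_y⟩ = -4/5.
⟨S_y⟩ = (ħ/2)·⟨σ_y⟩.

-0.800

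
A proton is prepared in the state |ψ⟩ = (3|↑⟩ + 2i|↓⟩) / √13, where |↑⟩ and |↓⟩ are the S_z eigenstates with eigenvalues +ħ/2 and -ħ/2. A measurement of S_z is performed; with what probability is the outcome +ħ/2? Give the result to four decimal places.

0.6923

The +ħ/2 outcome corresponds to |↑⟩. Its amplitude in |ψ⟩ is 3/√13.
P = |3|² / 13 = 9/13.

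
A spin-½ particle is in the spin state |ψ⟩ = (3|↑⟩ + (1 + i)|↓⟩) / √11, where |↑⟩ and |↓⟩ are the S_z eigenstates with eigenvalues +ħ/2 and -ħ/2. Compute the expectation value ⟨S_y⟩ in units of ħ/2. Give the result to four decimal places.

⟨σ_y⟩ = 2 Im(a* b)/(|a|²+|b|²) with a = 3, b = (1 + i).
a* b = (3 + 3i), so ⟨σ_y⟩ = 6/11.
⟨S_y⟩ = (ħ/2)·⟨σ_y⟩.

0.5455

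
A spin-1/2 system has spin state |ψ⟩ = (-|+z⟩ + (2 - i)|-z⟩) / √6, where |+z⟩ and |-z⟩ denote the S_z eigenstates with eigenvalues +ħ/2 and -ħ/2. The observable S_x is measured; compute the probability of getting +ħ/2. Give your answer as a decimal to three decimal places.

0.167

|+x⟩ = (|+z⟩ + |-z⟩)/√2, so ⟨+x|ψ⟩ = (1 - i) / (√2·√6).
P = |1 - i|² / 12 = 2/12.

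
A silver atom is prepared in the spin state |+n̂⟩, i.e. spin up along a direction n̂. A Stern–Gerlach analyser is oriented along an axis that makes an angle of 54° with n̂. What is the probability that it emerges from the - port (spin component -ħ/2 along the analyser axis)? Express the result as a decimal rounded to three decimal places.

For spin-½, the probability of finding spin-up along an axis at angle θ to the initial spin direction is cos²(θ/2); spin-down is sin²(θ/2).
θ = 54°, so P = sin²(27°) ≈ 0.206.

0.206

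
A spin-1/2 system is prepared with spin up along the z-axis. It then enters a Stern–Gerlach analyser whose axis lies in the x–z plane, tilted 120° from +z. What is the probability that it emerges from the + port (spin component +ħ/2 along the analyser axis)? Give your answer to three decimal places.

0.250

For spin-½, the probability of finding spin-up along an axis at angle θ to the initial spin direction is cos²(θ/2); spin-down is sin²(θ/2).
θ = 120°, so P = cos²(60°) ≈ 0.250.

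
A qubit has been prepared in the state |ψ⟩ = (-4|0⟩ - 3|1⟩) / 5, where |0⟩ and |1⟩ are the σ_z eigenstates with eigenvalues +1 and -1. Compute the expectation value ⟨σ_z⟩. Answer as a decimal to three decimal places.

0.280

⟨σ_z⟩ = |a|² - |b|² divided by |a|²+|b|², with a, b the |0⟩, |1⟩ amplitudes.
= (16 - 9)/25 = 7/25.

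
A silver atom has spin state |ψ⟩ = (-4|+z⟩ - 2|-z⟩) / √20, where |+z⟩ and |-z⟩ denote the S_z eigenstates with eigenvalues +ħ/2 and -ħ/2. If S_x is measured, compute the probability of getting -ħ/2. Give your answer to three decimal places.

|-x⟩ = (|+z⟩ - |-z⟩)/√2, so ⟨-x|ψ⟩ = (-2) / (√2·√20).
P = |-2|² / 40 = 4/40.

0.100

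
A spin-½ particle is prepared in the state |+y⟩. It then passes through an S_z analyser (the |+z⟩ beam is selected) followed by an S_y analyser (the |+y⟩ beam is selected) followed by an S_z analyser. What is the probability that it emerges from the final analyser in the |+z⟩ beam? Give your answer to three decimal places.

0.125

First analyser (S_z): from |+y⟩, P(|+z⟩) = 1/2.
After stage 1 the state is |+z⟩; P(|+y⟩) = |⟨+y|+z⟩|² = 1/2.
After stage 2 the state is |+y⟩; P(|+z⟩) = |⟨+z|+y⟩|² = 1/2.
Joint probability = 1/2 × 1/2 × 1/2 = 0.125.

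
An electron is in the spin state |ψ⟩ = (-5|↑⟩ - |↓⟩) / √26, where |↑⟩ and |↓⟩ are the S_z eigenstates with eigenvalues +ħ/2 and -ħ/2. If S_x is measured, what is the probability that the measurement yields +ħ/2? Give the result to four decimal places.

|+x⟩ = (|↑⟩ + |↓⟩)/√2, so ⟨+x|ψ⟩ = (-6) / (√2·√26).
P = |-6|² / 52 = 36/52.

0.6923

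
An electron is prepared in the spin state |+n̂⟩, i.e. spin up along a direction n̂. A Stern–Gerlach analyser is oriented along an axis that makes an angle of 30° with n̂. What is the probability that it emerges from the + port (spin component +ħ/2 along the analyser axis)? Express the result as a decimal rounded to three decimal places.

For spin-½, the probability of finding spin-up along an axis at angle θ to the initial spin direction is cos²(θ/2); spin-down is sin²(θ/2).
θ = 30°, so P = cos²(15°) ≈ 0.933.

0.933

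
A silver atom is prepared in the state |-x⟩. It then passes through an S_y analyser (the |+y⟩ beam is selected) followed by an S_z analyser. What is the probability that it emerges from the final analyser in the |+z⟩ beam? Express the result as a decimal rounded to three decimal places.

0.250

First analyser (S_y): from |-x⟩, P(|+y⟩) = 1/2.
After stage 1 the state is |+y⟩; P(|+z⟩) = |⟨+z|+y⟩|² = 1/2.
Joint probability = 1/2 × 1/2 = 0.250.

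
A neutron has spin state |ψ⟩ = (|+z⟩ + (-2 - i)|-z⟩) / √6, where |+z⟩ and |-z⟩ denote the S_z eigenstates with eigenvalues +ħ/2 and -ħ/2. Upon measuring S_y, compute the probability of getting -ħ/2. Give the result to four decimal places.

0.6667

|-y⟩ = (|+z⟩ - i|-z⟩)/√2, so ⟨-y|ψ⟩ = (2 - 2i) / (√2·√6).
P = |2 - 2i|² / 12 = 8/12.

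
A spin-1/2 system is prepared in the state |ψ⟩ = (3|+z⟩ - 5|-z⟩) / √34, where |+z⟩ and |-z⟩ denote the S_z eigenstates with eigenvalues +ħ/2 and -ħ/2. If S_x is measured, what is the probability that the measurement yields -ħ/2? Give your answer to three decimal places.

|-x⟩ = (|+z⟩ - |-z⟩)/√2, so ⟨-x|ψ⟩ = (8) / (√2·√34).
P = |8|² / 68 = 64/68.

0.941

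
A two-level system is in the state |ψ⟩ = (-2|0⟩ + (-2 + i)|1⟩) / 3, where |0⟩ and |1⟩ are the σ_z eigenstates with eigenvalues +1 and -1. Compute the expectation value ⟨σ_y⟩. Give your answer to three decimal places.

⟨σ_y⟩ = 2 Im(a* b)/(|a|²+|b|²) with a = -2, b = (-2 + i).
a* b = (4 - 2i), so ⟨σ_y⟩ = -4/9.

-0.444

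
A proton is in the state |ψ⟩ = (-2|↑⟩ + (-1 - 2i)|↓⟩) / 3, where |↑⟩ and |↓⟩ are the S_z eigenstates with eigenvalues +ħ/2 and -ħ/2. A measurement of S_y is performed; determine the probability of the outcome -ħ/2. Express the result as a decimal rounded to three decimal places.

0.056

|-y⟩ = (|↑⟩ - i|↓⟩)/√2, so ⟨-y|ψ⟩ = (-i) / (√2·3).
P = |-i|² / 18 = 1/18.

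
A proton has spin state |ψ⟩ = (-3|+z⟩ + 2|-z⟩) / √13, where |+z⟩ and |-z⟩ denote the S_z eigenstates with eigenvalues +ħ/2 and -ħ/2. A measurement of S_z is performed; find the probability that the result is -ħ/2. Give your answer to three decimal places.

The -ħ/2 outcome corresponds to |-z⟩. Its amplitude in |ψ⟩ is 2/√13.
P = |2|² / 13 = 4/13.

0.308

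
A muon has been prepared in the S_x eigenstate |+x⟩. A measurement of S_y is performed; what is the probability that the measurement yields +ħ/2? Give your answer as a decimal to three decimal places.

In the S_z basis, |+x⟩ = (|+z⟩ + |-z⟩)/√2 and |+y⟩ = (|+z⟩ + i|-z⟩)/√2.
|⟨+y|+x⟩|² = 1/2.

0.500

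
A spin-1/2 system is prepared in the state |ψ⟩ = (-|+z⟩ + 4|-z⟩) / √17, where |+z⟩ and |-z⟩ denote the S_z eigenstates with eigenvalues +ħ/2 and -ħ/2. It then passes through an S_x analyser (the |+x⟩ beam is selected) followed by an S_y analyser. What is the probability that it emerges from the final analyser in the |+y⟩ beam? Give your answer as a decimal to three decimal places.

0.132

First analyser (S_x): P(|+x⟩) = |⟨+x|ψ⟩|² = 9/34.
After stage 1 the state is |+x⟩; P(|+y⟩) = |⟨+y|+x⟩|² = 1/2.
Joint probability = 9/34 × 1/2 = 0.132.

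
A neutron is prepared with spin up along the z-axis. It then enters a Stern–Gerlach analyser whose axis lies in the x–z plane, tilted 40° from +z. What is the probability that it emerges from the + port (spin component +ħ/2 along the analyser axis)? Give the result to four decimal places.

For spin-½, the probability of finding spin-up along an axis at angle θ to the initial spin direction is cos²(θ/2); spin-down is sin²(θ/2).
θ = 40°, so P = cos²(20°) ≈ 0.8830.

0.8830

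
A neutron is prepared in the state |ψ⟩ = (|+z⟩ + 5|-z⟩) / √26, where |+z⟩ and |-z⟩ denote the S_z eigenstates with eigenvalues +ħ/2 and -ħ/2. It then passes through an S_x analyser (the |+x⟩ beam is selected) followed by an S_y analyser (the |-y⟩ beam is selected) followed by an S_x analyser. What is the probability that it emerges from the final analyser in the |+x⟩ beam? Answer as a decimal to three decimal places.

0.173

First analyser (S_x): P(|+x⟩) = |⟨+x|ψ⟩|² = 36/52.
After stage 1 the state is |+x⟩; P(|-y⟩) = |⟨-y|+x⟩|² = 1/2.
After stage 2 the state is |-y⟩; P(|+x⟩) = |⟨+x|-y⟩|² = 1/2.
Joint probability = 36/52 × 1/2 × 1/2 = 0.173.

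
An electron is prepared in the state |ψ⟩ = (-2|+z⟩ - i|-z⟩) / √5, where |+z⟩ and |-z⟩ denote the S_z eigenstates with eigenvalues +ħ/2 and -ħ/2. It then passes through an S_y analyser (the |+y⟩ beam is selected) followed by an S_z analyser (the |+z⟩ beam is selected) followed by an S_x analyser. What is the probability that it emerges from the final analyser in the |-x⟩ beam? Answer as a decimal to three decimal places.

First analyser (S_y): P(|+y⟩) = |⟨+y|ψ⟩|² = 9/10.
After stage 1 the state is |+y⟩; P(|+z⟩) = |⟨+z|+y⟩|² = 1/2.
After stage 2 the state is |+z⟩; P(|-x⟩) = |⟨-x|+z⟩|² = 1/2.
Joint probability = 9/10 × 1/2 × 1/2 = 0.225.

0.225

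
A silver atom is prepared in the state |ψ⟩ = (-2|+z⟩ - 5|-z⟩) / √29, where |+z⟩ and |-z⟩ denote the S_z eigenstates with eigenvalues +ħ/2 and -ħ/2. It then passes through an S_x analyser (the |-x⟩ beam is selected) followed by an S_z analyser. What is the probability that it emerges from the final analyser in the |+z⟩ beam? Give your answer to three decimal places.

First analyser (S_x): P(|-x⟩) = |⟨-x|ψ⟩|² = 9/58.
After stage 1 the state is |-x⟩; P(|+z⟩) = |⟨+z|-x⟩|² = 1/2.
Joint probability = 9/58 × 1/2 = 0.078.

0.078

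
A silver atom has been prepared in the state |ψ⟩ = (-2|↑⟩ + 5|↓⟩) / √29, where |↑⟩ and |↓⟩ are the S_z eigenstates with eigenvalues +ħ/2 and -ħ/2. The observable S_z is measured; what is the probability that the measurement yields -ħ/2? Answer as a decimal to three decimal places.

The -ħ/2 outcome corresponds to |↓⟩. Its amplitude in |ψ⟩ is 5/√29.
P = |5|² / 29 = 25/29.

0.862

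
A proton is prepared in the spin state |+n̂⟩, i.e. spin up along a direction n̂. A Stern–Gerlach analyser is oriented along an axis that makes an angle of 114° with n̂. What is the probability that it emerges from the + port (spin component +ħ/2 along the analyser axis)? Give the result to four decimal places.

0.2966

For spin-½, the probability of finding spin-up along an axis at angle θ to the initial spin direction is cos²(θ/2); spin-down is sin²(θ/2).
θ = 114°, so P = cos²(57°) ≈ 0.2966.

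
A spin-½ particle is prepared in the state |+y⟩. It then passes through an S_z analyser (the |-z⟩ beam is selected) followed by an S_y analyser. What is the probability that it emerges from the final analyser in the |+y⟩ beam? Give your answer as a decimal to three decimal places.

First analyser (S_z): from |+y⟩, P(|-z⟩) = 1/2.
After stage 1 the state is |-z⟩; P(|+y⟩) = |⟨+y|-z⟩|² = 1/2.
Joint probability = 1/2 × 1/2 = 0.250.

0.250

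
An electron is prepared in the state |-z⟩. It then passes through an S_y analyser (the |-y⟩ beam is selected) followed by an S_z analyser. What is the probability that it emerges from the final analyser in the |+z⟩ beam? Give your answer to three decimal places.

0.250

First analyser (S_y): from |-z⟩, P(|-y⟩) = 1/2.
After stage 1 the state is |-y⟩; P(|+z⟩) = |⟨+z|-y⟩|² = 1/2.
Joint probability = 1/2 × 1/2 = 0.250.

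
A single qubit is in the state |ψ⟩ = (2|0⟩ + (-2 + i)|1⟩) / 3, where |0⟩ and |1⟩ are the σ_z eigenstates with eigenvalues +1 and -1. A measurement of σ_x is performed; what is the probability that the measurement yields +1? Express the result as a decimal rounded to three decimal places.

0.056

|+x⟩ = (|0⟩ + |1⟩)/√2, so ⟨+x|ψ⟩ = (i) / (√2·3).
P = |i|² / 18 = 1/18.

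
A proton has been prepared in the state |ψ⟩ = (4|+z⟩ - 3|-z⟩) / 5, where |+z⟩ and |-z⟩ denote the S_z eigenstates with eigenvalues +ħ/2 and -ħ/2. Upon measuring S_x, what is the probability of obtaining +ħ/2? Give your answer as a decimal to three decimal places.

|+x⟩ = (|+z⟩ + |-z⟩)/√2, so ⟨+x|ψ⟩ = (1) / (√2·5).
P = |1|² / 50 = 1/50.

0.020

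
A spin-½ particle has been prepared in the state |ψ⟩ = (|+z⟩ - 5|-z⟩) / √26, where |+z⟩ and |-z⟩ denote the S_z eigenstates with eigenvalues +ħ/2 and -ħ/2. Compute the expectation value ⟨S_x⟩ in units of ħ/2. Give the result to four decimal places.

⟨σ_x⟩ = 2 Re(a* b)/(|a|²+|b|²) with a = 1, b = -5.
a* b = -5, so ⟨σ_x⟩ = -10/26.
⟨S_x⟩ = (ħ/2)·⟨σ_x⟩.

-0.3846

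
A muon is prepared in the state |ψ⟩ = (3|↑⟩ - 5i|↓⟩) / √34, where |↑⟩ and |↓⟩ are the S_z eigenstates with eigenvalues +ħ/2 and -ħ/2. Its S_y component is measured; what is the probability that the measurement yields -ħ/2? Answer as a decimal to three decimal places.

0.941

|-y⟩ = (|↑⟩ - i|↓⟩)/√2, so ⟨-y|ψ⟩ = (8) / (√2·√34).
P = |8|² / 68 = 64/68.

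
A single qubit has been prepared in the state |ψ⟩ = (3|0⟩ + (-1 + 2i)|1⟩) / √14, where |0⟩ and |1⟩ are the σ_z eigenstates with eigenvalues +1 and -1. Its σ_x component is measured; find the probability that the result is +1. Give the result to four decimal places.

0.2857

|+x⟩ = (|0⟩ + |1⟩)/√2, so ⟨+x|ψ⟩ = (2 + 2i) / (√2·√14).
P = |2 + 2i|² / 28 = 8/28.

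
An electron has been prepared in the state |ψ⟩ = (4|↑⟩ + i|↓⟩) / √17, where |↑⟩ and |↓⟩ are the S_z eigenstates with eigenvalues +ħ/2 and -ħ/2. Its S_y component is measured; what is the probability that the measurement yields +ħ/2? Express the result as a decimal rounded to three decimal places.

0.735

|+y⟩ = (|↑⟩ + i|↓⟩)/√2, so ⟨+y|ψ⟩ = (5) / (√2·√17).
P = |5|² / 34 = 25/34.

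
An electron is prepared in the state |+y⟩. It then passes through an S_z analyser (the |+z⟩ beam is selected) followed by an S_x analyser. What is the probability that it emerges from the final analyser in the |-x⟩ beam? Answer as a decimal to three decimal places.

First analyser (S_z): from |+y⟩, P(|+z⟩) = 1/2.
After stage 1 the state is |+z⟩; P(|-x⟩) = |⟨-x|+z⟩|² = 1/2.
Joint probability = 1/2 × 1/2 = 0.250.

0.250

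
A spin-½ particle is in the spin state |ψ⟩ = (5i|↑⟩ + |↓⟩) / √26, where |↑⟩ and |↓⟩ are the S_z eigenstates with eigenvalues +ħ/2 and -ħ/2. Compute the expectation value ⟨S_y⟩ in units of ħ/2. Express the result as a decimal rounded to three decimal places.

-0.385

⟨σ_y⟩ = 2 Im(a* b)/(|a|²+|b|²) with a = 5i, b = 1.
a* b = -5i, so ⟨σ_y⟩ = -10/26.
⟨S_y⟩ = (ħ/2)·⟨σ_y⟩.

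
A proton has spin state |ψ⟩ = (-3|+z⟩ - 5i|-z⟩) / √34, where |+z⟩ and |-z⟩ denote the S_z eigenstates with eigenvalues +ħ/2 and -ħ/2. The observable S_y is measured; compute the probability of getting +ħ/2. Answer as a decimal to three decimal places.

|+y⟩ = (|+z⟩ + i|-z⟩)/√2, so ⟨+y|ψ⟩ = (-8) / (√2·√34).
P = |-8|² / 68 = 64/68.

0.941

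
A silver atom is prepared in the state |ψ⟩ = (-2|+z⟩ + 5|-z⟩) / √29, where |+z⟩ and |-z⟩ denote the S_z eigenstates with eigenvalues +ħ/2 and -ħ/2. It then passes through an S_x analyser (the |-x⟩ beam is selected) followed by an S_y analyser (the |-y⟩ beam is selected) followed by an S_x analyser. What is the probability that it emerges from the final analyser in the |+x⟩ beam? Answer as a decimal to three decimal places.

First analyser (S_x): P(|-x⟩) = |⟨-x|ψ⟩|² = 49/58.
After stage 1 the state is |-x⟩; P(|-y⟩) = |⟨-y|-x⟩|² = 1/2.
After stage 2 the state is |-y⟩; P(|+x⟩) = |⟨+x|-y⟩|² = 1/2.
Joint probability = 49/58 × 1/2 × 1/2 = 0.211.

0.211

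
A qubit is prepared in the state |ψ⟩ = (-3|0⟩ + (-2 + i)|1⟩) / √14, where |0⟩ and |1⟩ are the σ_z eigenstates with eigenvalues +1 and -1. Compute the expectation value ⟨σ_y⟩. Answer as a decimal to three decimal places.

⟨σ_y⟩ = 2 Im(a* b)/(|a|²+|b|²) with a = -3, b = (-2 + i).
a* b = (6 - 3i), so ⟨σ_y⟩ = -6/14.

-0.429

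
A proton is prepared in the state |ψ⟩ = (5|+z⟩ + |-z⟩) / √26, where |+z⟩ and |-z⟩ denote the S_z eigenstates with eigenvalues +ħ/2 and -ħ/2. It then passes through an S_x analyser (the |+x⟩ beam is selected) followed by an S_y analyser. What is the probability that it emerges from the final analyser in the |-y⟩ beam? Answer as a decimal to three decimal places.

0.346

First analyser (S_x): P(|+x⟩) = |⟨+x|ψ⟩|² = 36/52.
After stage 1 the state is |+x⟩; P(|-y⟩) = |⟨-y|+x⟩|² = 1/2.
Joint probability = 36/52 × 1/2 = 0.346.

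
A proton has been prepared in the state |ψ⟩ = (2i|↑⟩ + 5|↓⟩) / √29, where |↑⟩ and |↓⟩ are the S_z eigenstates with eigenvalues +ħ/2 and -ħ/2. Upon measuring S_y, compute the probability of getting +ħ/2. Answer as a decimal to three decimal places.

|+y⟩ = (|↑⟩ + i|↓⟩)/√2, so ⟨+y|ψ⟩ = (-3i) / (√2·√29).
P = |-3i|² / 58 = 9/58.

0.155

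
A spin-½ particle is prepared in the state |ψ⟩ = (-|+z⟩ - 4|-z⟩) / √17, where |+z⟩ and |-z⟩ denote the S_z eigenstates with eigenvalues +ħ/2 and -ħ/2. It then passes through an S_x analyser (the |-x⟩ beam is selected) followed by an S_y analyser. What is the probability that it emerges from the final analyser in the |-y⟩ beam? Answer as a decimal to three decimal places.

First analyser (S_x): P(|-x⟩) = |⟨-x|ψ⟩|² = 9/34.
After stage 1 the state is |-x⟩; P(|-y⟩) = |⟨-y|-x⟩|² = 1/2.
Joint probability = 9/34 × 1/2 = 0.132.

0.132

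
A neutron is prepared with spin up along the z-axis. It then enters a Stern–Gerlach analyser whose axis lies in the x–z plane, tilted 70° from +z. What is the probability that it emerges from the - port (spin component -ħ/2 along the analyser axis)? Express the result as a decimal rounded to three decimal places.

For spin-½, the probability of finding spin-up along an axis at angle θ to the initial spin direction is cos²(θ/2); spin-down is sin²(θ/2).
θ = 70°, so P = sin²(35°) ≈ 0.329.

0.329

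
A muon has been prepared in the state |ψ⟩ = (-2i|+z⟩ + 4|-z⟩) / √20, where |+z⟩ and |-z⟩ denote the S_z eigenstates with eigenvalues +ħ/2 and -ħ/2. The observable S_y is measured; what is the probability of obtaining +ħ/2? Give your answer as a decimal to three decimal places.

0.900

|+y⟩ = (|+z⟩ + i|-z⟩)/√2, so ⟨+y|ψ⟩ = (-6i) / (√2·√20).
P = |-6i|² / 40 = 36/40.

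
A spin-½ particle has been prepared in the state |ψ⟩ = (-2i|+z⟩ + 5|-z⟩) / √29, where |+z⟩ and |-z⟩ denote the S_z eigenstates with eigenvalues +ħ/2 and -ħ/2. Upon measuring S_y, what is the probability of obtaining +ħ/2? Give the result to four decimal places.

0.8448

|+y⟩ = (|+z⟩ + i|-z⟩)/√2, so ⟨+y|ψ⟩ = (-7i) / (√2·√29).
P = |-7i|² / 58 = 49/58.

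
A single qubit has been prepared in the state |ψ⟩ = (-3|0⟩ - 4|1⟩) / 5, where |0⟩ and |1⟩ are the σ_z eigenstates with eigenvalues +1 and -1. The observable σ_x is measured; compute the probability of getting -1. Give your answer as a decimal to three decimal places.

0.020

|-x⟩ = (|0⟩ - |1⟩)/√2, so ⟨-x|ψ⟩ = (1) / (√2·5).
P = |1|² / 50 = 1/50.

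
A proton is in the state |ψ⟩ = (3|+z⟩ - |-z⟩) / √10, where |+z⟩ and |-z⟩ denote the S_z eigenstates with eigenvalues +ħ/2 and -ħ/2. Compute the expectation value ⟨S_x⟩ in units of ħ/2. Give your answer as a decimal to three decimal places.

-0.600

⟨σ_x⟩ = 2 Re(a* b)/(|a|²+|b|²) with a = 3, b = -1.
a* b = -3, so ⟨σ_x⟩ = -6/10.
⟨S_x⟩ = (ħ/2)·⟨σ_x⟩.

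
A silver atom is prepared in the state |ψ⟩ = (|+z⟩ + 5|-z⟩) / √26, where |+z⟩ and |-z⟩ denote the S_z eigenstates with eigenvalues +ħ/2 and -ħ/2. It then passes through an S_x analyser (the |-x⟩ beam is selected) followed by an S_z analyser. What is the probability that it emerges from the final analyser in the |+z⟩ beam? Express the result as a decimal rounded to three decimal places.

First analyser (S_x): P(|-x⟩) = |⟨-x|ψ⟩|² = 16/52.
After stage 1 the state is |-x⟩; P(|+z⟩) = |⟨+z|-x⟩|² = 1/2.
Joint probability = 16/52 × 1/2 = 0.154.

0.154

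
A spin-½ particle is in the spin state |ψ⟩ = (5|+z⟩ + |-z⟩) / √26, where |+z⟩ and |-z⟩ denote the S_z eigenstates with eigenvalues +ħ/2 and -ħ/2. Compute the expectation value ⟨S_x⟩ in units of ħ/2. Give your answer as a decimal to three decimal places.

⟨σ_x⟩ = 2 Re(a* b)/(|a|²+|b|²) with a = 5, b = 1.
a* b = 5, so ⟨σ_x⟩ = 10/26.
⟨S_x⟩ = (ħ/2)·⟨σ_x⟩.

0.385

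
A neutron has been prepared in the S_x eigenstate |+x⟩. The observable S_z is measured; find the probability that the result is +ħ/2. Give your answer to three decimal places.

In the S_z basis, |+x⟩ = (|+z⟩ + |-z⟩)/√2 and |+z⟩ = |+z⟩.
|⟨+z|+x⟩|² = 1/2.

0.500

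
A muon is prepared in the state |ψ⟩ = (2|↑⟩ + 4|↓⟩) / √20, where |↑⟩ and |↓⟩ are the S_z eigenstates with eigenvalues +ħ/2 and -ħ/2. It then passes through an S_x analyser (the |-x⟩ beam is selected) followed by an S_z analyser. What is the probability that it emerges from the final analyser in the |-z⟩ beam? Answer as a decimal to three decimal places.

First analyser (S_x): P(|-x⟩) = |⟨-x|ψ⟩|² = 4/40.
After stage 1 the state is |-x⟩; P(|-z⟩) = |⟨-z|-x⟩|² = 1/2.
Joint probability = 4/40 × 1/2 = 0.050.

0.050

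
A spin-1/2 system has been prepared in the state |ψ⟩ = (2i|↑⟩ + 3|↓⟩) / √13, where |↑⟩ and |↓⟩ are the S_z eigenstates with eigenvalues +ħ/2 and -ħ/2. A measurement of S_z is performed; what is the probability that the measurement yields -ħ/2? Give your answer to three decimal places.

0.692

The -ħ/2 outcome corresponds to |↓⟩. Its amplitude in |ψ⟩ is 3/√13.
P = |3|² / 13 = 9/13.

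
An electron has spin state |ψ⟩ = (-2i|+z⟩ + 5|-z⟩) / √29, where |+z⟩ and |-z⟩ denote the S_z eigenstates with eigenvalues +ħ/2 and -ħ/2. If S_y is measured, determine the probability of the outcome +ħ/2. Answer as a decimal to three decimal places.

0.845

|+y⟩ = (|+z⟩ + i|-z⟩)/√2, so ⟨+y|ψ⟩ = (-7i) / (√2·√29).
P = |-7i|² / 58 = 49/58.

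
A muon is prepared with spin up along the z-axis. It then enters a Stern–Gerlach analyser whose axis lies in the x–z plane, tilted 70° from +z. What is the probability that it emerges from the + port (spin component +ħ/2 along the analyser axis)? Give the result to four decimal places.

For spin-½, the probability of finding spin-up along an axis at angle θ to the initial spin direction is cos²(θ/2); spin-down is sin²(θ/2).
θ = 70°, so P = cos²(35°) ≈ 0.6710.

0.6710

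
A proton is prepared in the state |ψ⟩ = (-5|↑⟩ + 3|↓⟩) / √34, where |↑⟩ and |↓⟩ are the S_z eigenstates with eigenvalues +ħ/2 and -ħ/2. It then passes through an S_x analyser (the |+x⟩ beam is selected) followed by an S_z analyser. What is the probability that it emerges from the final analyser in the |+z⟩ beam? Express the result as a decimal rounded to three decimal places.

First analyser (S_x): P(|+x⟩) = |⟨+x|ψ⟩|² = 4/68.
After stage 1 the state is |+x⟩; P(|+z⟩) = |⟨+z|+x⟩|² = 1/2.
Joint probability = 4/68 × 1/2 = 0.029.

0.029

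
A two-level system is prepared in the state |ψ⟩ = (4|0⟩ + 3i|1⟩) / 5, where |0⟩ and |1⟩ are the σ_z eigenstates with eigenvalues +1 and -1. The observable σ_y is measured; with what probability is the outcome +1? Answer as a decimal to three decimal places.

|+y⟩ = (|0⟩ + i|1⟩)/√2, so ⟨+y|ψ⟩ = (7) / (√2·5).
P = |7|² / 50 = 49/50.

0.980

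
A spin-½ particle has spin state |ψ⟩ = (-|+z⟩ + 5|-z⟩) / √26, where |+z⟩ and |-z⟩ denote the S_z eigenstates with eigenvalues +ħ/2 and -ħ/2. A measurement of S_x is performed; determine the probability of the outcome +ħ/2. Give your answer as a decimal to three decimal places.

0.308

|+x⟩ = (|+z⟩ + |-z⟩)/√2, so ⟨+x|ψ⟩ = (4) / (√2·√26).
P = |4|² / 52 = 16/52.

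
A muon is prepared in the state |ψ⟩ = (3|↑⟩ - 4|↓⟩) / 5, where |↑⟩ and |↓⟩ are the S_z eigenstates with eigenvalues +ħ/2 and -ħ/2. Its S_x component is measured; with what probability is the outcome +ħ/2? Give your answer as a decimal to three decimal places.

|+x⟩ = (|↑⟩ + |↓⟩)/√2, so ⟨+x|ψ⟩ = (-1) / (√2·5).
P = |-1|² / 50 = 1/50.

0.020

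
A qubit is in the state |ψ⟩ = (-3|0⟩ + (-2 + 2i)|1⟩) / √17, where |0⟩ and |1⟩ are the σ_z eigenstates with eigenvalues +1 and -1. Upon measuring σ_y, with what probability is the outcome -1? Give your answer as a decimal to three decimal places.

|-y⟩ = (|0⟩ - i|1⟩)/√2, so ⟨-y|ψ⟩ = (-5 - 2i) / (√2·√17).
P = |-5 - 2i|² / 34 = 29/34.

0.853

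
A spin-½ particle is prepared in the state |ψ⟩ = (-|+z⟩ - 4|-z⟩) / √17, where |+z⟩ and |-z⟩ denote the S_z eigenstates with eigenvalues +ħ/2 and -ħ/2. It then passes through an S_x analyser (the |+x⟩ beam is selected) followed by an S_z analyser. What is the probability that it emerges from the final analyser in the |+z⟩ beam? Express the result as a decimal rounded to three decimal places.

First analyser (S_x): P(|+x⟩) = |⟨+x|ψ⟩|² = 25/34.
After stage 1 the state is |+x⟩; P(|+z⟩) = |⟨+z|+x⟩|² = 1/2.
Joint probability = 25/34 × 1/2 = 0.368.

0.368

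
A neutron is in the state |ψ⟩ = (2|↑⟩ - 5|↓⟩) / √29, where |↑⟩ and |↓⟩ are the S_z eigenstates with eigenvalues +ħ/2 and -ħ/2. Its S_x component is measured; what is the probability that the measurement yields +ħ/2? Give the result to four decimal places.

0.1552

|+x⟩ = (|↑⟩ + |↓⟩)/√2, so ⟨+x|ψ⟩ = (-3) / (√2·√29).
P = |-3|² / 58 = 9/58.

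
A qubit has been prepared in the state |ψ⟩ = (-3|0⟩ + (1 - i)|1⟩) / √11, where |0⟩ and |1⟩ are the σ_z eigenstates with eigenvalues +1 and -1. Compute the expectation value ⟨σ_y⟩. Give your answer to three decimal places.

0.545

⟨σ_y⟩ = 2 Im(a* b)/(|a|²+|b|²) with a = -3, b = (1 - i).
a* b = (-3 + 3i), so ⟨σ_y⟩ = 6/11.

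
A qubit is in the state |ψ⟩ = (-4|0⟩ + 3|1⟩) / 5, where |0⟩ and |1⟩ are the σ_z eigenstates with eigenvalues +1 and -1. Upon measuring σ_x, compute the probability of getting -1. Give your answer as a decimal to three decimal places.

0.980

|-x⟩ = (|0⟩ - |1⟩)/√2, so ⟨-x|ψ⟩ = (-7) / (√2·5).
P = |-7|² / 50 = 49/50.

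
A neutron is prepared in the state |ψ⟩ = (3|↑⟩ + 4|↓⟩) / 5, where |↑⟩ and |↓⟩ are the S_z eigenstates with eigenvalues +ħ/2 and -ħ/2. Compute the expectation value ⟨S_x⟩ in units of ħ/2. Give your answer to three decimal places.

⟨σ_x⟩ = 2 Re(a* b)/(|a|²+|b|²) with a = 3, b = 4.
a* b = 12, so ⟨σ_x⟩ = 24/25.
⟨S_x⟩ = (ħ/2)·⟨σ_x⟩.

0.960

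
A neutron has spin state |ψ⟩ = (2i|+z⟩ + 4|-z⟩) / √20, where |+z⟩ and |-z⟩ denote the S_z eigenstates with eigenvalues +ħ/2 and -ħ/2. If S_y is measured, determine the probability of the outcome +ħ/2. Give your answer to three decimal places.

|+y⟩ = (|+z⟩ + i|-z⟩)/√2, so ⟨+y|ψ⟩ = (-2i) / (√2·√20).
P = |-2i|² / 40 = 4/40.

0.100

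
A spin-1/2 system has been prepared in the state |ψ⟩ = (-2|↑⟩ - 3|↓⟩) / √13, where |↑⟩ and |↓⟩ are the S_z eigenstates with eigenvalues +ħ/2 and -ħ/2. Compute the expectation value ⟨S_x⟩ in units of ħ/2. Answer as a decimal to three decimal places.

⟨σ_x⟩ = 2 Re(a* b)/(|a|²+|b|²) with a = -2, b = -3.
a* b = 6, so ⟨σ_x⟩ = 12/13.
⟨S_x⟩ = (ħ/2)·⟨σ_x⟩.

0.923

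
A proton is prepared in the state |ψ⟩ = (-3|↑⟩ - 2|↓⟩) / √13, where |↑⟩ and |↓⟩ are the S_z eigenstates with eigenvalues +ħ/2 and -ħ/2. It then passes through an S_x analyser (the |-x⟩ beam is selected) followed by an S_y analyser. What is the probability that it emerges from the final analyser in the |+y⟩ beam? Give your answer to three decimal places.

First analyser (S_x): P(|-x⟩) = |⟨-x|ψ⟩|² = 1/26.
After stage 1 the state is |-x⟩; P(|+y⟩) = |⟨+y|-x⟩|² = 1/2.
Joint probability = 1/26 × 1/2 = 0.019.

0.019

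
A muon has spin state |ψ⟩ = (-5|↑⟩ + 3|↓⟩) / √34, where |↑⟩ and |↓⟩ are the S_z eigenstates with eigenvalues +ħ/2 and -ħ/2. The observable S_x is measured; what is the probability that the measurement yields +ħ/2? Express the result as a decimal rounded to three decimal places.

0.059

|+x⟩ = (|↑⟩ + |↓⟩)/√2, so ⟨+x|ψ⟩ = (-2) / (√2·√34).
P = |-2|² / 68 = 4/68.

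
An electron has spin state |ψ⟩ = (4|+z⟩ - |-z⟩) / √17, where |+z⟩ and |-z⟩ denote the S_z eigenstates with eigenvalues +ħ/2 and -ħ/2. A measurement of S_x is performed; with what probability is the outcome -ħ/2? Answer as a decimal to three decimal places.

|-x⟩ = (|+z⟩ - |-z⟩)/√2, so ⟨-x|ψ⟩ = (5) / (√2·√17).
P = |5|² / 34 = 25/34.

0.735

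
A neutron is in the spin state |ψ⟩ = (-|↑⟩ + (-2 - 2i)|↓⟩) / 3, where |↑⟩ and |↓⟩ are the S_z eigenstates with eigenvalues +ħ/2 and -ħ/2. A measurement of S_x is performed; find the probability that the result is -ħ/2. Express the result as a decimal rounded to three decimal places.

0.278

|-x⟩ = (|↑⟩ - |↓⟩)/√2, so ⟨-x|ψ⟩ = (1 + 2i) / (√2·3).
P = |1 + 2i|² / 18 = 5/18.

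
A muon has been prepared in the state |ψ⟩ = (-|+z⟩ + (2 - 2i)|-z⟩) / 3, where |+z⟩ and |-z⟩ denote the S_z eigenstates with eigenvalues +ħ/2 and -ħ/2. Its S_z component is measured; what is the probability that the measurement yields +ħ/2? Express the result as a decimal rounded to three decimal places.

The +ħ/2 outcome corresponds to |+z⟩. Its amplitude in |ψ⟩ is -1/3.
P = |-1|² / 9 = 1/9.

0.111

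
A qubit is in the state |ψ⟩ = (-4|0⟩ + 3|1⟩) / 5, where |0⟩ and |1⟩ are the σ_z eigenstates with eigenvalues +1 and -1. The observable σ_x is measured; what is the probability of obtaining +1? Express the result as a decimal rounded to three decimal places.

0.020

|+x⟩ = (|0⟩ + |1⟩)/√2, so ⟨+x|ψ⟩ = (-1) / (√2·5).
P = |-1|² / 50 = 1/50.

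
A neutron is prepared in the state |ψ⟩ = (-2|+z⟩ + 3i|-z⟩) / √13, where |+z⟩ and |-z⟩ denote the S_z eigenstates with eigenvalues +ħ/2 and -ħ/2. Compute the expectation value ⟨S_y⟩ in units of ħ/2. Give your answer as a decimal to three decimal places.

-0.923

⟨σ_y⟩ = 2 Im(a* b)/(|a|²+|b|²) with a = -2, b = 3i.
a* b = -6i, so ⟨σ_y⟩ = -12/13.
⟨S_y⟩ = (ħ/2)·⟨σ_y⟩.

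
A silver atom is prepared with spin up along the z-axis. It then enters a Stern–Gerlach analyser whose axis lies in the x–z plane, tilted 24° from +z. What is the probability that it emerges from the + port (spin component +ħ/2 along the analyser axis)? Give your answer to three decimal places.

For spin-½, the probability of finding spin-up along an axis at angle θ to the initial spin direction is cos²(θ/2); spin-down is sin²(θ/2).
θ = 24°, so P = cos²(12°) ≈ 0.957.

0.957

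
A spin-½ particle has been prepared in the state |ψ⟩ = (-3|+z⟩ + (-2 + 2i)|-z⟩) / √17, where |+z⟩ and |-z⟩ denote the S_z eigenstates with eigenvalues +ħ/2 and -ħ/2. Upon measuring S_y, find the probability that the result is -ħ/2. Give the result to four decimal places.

|-y⟩ = (|+z⟩ - i|-z⟩)/√2, so ⟨-y|ψ⟩ = (-5 - 2i) / (√2·√17).
P = |-5 - 2i|² / 34 = 29/34.

0.8529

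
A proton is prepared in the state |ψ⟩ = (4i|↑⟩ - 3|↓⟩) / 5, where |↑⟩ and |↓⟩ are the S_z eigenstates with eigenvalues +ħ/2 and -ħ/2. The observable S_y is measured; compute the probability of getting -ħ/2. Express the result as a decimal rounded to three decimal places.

0.020

|-y⟩ = (|↑⟩ - i|↓⟩)/√2, so ⟨-y|ψ⟩ = (i) / (√2·5).
P = |i|² / 50 = 1/50.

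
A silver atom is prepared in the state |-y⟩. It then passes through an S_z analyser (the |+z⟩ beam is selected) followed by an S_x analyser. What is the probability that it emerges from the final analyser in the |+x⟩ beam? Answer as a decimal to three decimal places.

0.250

First analyser (S_z): from |-y⟩, P(|+z⟩) = 1/2.
After stage 1 the state is |+z⟩; P(|+x⟩) = |⟨+x|+z⟩|² = 1/2.
Joint probability = 1/2 × 1/2 = 0.250.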